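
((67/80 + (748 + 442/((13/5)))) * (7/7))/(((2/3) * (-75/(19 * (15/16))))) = -4189899/12800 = -327.34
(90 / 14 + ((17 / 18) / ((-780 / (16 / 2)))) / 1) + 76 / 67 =6217012 / 823095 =7.55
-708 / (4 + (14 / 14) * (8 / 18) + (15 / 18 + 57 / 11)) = -67.69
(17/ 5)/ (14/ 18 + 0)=153/ 35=4.37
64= 64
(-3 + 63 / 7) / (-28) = -0.21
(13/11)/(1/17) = 221/11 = 20.09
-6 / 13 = -0.46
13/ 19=0.68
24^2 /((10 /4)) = 1152 /5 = 230.40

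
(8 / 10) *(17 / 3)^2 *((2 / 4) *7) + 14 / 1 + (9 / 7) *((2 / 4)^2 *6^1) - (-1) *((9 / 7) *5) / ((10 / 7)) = 34757 / 315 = 110.34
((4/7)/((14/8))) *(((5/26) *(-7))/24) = -5/273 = -0.02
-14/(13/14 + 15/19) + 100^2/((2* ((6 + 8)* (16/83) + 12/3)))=46896114/63523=738.25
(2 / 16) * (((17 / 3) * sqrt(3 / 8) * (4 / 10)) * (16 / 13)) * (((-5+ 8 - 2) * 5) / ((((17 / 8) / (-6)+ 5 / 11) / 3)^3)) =22521286656 * sqrt(6) / 1935401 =28503.48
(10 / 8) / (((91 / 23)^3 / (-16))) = -0.32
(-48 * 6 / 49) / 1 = -288 / 49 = -5.88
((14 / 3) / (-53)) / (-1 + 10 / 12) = 28 / 53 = 0.53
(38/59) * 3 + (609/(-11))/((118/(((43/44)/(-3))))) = 119081/57112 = 2.09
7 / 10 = 0.70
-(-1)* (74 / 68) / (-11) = -37 / 374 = -0.10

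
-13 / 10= -1.30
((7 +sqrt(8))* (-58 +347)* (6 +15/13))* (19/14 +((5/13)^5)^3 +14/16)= 171965451749837706361125* sqrt(2)/18631665057129035548 +171965451749837706361125/5323332873465438728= 45356.92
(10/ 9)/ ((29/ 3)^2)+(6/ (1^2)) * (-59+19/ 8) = -339.74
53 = 53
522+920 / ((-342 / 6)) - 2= 28720 / 57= 503.86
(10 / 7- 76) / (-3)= 174 / 7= 24.86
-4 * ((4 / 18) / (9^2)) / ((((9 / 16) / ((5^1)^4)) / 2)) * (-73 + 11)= 9920000 / 6561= 1511.96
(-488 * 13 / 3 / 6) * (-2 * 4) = 25376 / 9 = 2819.56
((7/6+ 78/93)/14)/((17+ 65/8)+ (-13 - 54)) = -746/218085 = -0.00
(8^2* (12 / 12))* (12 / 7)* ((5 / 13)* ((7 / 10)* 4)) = 1536 / 13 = 118.15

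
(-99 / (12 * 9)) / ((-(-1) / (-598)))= 3289 / 6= 548.17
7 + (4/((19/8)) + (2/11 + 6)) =3107/209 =14.87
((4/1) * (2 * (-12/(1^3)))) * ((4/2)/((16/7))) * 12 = -1008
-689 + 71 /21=-685.62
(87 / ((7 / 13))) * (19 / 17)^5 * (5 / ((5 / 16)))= 44807487504 / 9938999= 4508.25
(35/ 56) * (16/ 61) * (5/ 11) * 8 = 400/ 671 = 0.60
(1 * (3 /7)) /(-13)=-0.03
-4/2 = -2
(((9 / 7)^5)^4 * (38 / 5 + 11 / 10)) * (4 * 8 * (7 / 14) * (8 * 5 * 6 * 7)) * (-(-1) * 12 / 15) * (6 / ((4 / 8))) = 19495837807496346114422784 / 56994475926865715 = 342065393.01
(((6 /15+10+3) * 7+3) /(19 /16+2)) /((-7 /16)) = -123904 /1785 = -69.41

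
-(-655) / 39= 655 / 39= 16.79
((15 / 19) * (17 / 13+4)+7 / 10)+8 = 31839 / 2470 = 12.89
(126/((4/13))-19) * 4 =1562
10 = 10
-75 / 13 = -5.77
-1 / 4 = -0.25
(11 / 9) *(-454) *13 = -7213.56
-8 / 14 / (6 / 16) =-32 / 21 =-1.52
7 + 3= 10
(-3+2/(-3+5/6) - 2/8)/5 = -217/260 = -0.83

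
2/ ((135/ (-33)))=-22/ 45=-0.49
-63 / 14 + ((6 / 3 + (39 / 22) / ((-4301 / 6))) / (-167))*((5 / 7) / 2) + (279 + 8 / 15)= 228163665217 / 829598385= 275.03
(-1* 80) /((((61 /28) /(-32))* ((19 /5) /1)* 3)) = 358400 /3477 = 103.08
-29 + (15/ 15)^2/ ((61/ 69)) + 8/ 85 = -144012/ 5185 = -27.77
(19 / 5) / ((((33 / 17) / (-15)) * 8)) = -3.67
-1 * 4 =-4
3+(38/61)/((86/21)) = 8268/2623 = 3.15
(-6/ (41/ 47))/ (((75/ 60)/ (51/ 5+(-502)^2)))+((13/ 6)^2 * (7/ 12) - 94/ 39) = -7982356365133/ 5756400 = -1386692.44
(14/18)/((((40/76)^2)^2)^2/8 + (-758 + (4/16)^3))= -7608636242368/7414999440137559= -0.00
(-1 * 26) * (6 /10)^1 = -78 /5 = -15.60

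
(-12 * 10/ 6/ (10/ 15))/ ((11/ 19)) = -570/ 11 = -51.82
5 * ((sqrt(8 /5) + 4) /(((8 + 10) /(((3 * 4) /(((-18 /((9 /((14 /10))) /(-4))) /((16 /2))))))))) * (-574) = -16400 /3 - 1640 * sqrt(10) /3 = -7195.38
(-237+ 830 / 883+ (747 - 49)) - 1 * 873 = -362966 / 883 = -411.06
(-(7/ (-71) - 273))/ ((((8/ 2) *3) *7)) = 1385/ 426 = 3.25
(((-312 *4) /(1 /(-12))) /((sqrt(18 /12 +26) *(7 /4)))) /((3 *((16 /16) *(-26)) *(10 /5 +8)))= -384 *sqrt(110) /1925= -2.09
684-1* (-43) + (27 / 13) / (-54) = 18901 / 26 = 726.96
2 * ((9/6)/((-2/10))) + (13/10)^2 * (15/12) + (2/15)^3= -695797/54000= -12.89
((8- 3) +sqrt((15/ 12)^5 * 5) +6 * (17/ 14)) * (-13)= -47151/ 224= -210.50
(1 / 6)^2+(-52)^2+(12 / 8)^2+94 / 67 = 2707.68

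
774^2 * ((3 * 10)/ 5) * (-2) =-7188912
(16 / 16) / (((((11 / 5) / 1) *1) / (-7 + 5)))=-10 / 11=-0.91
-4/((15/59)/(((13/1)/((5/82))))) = -251576/75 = -3354.35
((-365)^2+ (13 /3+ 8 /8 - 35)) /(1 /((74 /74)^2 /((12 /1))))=199793 /18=11099.61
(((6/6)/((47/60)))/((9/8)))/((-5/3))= -32/47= -0.68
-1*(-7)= 7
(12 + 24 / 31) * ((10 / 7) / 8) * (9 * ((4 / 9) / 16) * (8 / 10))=99 / 217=0.46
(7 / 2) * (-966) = -3381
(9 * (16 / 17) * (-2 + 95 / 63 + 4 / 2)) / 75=304 / 1785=0.17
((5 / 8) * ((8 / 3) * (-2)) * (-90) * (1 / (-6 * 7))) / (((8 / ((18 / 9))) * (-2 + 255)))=-25 / 3542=-0.01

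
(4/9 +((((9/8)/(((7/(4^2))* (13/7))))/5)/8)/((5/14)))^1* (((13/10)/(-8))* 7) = -22169/36000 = -0.62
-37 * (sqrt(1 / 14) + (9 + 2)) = -407- 37 * sqrt(14) / 14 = -416.89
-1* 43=-43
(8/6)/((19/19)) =4/3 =1.33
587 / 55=10.67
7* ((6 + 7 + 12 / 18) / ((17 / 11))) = 3157 / 51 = 61.90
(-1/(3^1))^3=-1/27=-0.04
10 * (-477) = -4770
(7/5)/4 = 7/20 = 0.35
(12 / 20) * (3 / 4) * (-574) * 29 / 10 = -74907 / 100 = -749.07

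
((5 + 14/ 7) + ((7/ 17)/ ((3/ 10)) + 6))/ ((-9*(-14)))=733/ 6426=0.11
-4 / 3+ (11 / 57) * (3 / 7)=-499 / 399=-1.25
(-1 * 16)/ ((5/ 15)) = -48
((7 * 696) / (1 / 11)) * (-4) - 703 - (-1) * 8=-215063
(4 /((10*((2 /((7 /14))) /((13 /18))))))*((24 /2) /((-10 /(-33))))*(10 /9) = 3.18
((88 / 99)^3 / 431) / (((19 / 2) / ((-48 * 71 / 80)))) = -72704 / 9949635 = -0.01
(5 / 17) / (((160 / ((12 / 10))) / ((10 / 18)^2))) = 5 / 7344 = 0.00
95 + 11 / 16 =1531 / 16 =95.69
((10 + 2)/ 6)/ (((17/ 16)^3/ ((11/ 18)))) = 45056/ 44217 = 1.02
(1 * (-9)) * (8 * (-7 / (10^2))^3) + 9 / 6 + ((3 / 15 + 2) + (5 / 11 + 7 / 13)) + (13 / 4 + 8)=285422691 / 17875000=15.97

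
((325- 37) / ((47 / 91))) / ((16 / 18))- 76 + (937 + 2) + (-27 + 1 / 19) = 1306791 / 893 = 1463.37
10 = 10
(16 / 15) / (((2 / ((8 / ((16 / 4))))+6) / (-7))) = -16 / 15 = -1.07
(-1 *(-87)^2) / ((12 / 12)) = -7569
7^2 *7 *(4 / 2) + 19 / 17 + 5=11766 / 17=692.12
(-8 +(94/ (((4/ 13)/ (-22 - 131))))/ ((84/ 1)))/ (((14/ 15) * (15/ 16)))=-31609/ 49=-645.08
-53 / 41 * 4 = -212 / 41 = -5.17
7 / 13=0.54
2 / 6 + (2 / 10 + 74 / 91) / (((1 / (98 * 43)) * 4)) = 416413 / 390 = 1067.73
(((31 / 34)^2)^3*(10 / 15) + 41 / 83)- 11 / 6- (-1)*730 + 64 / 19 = 2676405705915673 / 3654234846048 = 732.41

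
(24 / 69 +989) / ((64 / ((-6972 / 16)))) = -39661965 / 5888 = -6736.07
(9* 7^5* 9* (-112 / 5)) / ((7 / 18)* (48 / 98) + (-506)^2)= -119.10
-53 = -53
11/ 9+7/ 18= 29/ 18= 1.61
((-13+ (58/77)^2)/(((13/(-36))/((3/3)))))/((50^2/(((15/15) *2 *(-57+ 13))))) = -1.21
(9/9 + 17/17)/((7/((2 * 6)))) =24/7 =3.43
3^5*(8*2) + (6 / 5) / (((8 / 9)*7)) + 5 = 3893.19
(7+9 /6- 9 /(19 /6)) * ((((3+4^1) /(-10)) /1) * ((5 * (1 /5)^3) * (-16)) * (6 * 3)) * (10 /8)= 57.03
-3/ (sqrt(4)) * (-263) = 789/ 2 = 394.50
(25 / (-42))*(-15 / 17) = 125 / 238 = 0.53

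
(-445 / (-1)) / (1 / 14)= 6230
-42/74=-21/37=-0.57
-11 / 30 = -0.37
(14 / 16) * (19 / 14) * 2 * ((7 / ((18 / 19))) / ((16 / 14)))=17689 / 1152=15.36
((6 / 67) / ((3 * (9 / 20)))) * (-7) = -280 / 603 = -0.46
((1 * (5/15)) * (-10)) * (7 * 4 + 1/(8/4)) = -95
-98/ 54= -49/ 27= -1.81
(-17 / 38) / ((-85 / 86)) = 43 / 95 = 0.45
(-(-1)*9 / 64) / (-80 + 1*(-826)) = -3 / 19328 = -0.00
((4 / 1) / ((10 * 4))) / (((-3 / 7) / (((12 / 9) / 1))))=-14 / 45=-0.31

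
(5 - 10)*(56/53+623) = -165375/53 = -3120.28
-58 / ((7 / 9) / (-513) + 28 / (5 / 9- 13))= 1071144 / 41581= 25.76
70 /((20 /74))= 259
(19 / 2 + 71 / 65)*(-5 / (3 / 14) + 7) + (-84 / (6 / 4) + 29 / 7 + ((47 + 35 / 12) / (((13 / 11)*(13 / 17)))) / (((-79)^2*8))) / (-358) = -219313235842759 / 1268712419520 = -172.86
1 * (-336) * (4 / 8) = -168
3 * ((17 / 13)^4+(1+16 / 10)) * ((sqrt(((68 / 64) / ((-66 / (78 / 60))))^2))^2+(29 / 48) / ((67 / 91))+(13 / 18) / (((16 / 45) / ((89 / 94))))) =886041680430329 / 19482082048000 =45.48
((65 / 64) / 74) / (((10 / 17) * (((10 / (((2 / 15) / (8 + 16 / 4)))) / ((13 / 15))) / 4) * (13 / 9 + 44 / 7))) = 20111 / 1729824000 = 0.00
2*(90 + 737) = 1654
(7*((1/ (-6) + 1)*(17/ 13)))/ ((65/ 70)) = 4165/ 507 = 8.21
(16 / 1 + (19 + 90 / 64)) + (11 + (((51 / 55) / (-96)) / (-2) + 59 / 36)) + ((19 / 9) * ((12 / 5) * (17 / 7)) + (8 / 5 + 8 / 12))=14108681 / 221760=63.62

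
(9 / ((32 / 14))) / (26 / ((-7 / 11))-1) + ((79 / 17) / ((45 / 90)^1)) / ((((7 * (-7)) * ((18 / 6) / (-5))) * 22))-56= -7226903081 / 128868432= -56.08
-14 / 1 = -14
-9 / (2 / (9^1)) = -81 / 2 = -40.50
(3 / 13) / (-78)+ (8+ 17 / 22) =16303 / 1859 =8.77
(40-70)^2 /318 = 150 /53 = 2.83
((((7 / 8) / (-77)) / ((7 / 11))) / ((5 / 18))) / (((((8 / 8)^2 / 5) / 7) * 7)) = -9 / 28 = -0.32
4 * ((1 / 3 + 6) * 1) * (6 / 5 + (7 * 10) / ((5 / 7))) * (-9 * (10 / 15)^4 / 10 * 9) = -301568 / 75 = -4020.91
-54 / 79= -0.68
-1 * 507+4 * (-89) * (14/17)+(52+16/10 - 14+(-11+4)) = -65244/85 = -767.58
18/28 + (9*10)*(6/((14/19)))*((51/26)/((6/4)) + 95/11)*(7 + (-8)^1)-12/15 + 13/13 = -72940163/10010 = -7286.73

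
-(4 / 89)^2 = -16 / 7921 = -0.00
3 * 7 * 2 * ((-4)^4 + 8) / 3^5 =1232 / 27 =45.63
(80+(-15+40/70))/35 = 1.87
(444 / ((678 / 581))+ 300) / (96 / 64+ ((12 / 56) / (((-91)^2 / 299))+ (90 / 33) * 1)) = 3771573806 / 23472699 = 160.68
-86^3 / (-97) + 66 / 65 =41350042 / 6305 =6558.29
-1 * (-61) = 61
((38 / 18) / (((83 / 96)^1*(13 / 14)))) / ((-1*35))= -1216 / 16185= -0.08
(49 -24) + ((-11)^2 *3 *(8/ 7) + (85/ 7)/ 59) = 181746/ 413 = 440.06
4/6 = 2/3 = 0.67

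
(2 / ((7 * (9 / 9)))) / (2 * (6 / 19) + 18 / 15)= 95 / 609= 0.16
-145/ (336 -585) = 145/ 249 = 0.58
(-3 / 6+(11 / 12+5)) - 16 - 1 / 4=-65 / 6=-10.83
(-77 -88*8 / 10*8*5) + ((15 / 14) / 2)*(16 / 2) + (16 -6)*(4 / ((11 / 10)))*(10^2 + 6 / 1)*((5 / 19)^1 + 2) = 8536211 / 1463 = 5834.73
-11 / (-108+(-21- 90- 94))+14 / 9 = 4481 / 2817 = 1.59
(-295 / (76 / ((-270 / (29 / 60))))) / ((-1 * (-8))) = 597375 / 2204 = 271.04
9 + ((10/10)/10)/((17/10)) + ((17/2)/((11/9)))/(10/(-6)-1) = 19301/2992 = 6.45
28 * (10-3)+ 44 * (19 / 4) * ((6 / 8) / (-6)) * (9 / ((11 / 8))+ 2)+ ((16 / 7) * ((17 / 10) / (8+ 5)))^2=-22491741 / 828100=-27.16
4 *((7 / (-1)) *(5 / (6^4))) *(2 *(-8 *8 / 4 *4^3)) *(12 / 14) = 5120 / 27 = 189.63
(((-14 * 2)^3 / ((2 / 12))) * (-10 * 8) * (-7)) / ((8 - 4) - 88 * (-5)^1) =-6146560 / 37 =-166123.24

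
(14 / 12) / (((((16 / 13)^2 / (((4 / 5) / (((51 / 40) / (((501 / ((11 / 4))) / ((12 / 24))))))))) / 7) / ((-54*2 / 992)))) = -12446343 / 92752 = -134.19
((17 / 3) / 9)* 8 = 136 / 27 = 5.04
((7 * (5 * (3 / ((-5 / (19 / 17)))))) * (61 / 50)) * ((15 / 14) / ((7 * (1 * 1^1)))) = -10431 / 2380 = -4.38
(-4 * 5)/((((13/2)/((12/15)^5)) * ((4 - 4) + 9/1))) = -8192/73125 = -0.11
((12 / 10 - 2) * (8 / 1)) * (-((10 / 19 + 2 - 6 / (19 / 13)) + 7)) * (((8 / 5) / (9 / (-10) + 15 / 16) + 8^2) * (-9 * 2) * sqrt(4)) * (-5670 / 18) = 797368320 / 19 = 41966753.68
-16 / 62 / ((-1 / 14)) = 112 / 31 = 3.61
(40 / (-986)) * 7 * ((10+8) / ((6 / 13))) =-11.08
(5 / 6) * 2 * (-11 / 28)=-55 / 84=-0.65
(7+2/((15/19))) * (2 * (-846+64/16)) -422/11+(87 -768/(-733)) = -1935658111/120945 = -16004.45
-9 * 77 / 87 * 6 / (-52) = 693 / 754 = 0.92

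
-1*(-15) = 15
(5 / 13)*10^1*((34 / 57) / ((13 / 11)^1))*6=37400 / 3211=11.65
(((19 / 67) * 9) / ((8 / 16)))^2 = 116964 / 4489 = 26.06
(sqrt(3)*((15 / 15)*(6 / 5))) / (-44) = -3*sqrt(3) / 110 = -0.05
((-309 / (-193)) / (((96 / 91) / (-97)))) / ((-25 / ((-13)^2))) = 153651589 / 154400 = 995.15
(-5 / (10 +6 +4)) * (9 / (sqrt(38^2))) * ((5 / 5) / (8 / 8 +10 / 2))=-3 / 304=-0.01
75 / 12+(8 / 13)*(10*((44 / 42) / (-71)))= 477535 / 77532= 6.16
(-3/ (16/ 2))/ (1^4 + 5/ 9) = -27/ 112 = -0.24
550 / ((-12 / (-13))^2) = 645.49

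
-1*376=-376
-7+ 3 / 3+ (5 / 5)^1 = -5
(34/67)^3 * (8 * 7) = 7.32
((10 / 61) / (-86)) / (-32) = 5 / 83936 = 0.00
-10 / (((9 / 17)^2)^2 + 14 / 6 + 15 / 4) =-2004504 / 1235153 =-1.62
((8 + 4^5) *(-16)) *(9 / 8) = -18576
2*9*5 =90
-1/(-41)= 1/41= 0.02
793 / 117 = 61 / 9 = 6.78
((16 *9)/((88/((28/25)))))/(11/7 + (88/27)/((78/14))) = 3714984/4371125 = 0.85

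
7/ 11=0.64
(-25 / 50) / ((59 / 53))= -53 / 118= -0.45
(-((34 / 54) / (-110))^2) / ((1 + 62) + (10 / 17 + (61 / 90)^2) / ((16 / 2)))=-39304 / 75734567073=-0.00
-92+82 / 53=-4794 / 53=-90.45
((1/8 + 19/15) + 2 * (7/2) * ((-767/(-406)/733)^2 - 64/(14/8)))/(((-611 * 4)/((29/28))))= 96639742891009/895662654257280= 0.11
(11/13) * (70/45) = 154/117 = 1.32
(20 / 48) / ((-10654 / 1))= -5 / 127848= -0.00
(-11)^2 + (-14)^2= 317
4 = 4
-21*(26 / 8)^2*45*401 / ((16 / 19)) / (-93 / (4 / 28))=57942495 / 7936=7301.22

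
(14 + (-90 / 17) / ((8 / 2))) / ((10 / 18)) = 3879 / 170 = 22.82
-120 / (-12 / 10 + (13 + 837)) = -150 / 1061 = -0.14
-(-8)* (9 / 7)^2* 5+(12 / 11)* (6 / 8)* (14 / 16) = 288207 / 4312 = 66.84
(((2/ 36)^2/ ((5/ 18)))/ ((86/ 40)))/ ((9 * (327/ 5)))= 10/ 1138941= 0.00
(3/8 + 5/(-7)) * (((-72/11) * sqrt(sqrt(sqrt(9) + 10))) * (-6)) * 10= -10260 * 13^(1/4)/77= -253.01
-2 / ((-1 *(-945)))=-2 / 945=-0.00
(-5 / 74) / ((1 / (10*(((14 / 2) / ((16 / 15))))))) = -2625 / 592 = -4.43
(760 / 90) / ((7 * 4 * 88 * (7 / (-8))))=-0.00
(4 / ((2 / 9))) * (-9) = -162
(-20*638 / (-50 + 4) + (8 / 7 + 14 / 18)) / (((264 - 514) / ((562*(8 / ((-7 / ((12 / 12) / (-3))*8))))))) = -113727163 / 3803625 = -29.90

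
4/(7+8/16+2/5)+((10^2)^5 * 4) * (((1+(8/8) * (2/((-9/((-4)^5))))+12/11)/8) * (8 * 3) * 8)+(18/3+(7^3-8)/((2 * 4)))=4597926400001009041/20856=220460606060654.44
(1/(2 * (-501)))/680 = -1/681360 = -0.00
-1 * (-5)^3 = 125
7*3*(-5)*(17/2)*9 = -16065/2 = -8032.50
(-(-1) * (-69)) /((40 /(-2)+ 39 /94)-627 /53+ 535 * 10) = -343758 /26497189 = -0.01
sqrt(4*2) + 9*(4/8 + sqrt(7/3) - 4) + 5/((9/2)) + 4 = -475/18 + 2*sqrt(2) + 3*sqrt(21) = -9.81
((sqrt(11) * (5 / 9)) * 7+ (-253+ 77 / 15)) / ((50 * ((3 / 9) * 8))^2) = -5577 / 400000+ 7 * sqrt(11) / 32000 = -0.01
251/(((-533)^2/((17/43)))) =4267/12215827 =0.00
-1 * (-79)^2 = -6241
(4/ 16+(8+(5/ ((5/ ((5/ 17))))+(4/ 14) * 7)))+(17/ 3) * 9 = 4185/ 68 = 61.54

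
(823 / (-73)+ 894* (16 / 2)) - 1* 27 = 519302 / 73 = 7113.73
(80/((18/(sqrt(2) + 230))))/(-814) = -4600/3663 - 20 * sqrt(2)/3663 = -1.26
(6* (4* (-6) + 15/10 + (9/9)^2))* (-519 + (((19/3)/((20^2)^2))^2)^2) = 1184679198719999999994396197/17694720000000000000000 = 66951.00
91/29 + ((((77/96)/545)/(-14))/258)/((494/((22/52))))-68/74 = 825614152965847/372063832957440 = 2.22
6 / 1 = 6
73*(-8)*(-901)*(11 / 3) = 5788024 / 3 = 1929341.33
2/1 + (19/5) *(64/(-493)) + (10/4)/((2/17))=224381/9860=22.76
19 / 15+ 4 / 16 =91 / 60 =1.52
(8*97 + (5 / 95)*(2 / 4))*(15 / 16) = 442335 / 608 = 727.52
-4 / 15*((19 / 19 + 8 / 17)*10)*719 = -2819.61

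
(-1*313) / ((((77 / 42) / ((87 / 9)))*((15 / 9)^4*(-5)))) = 1470474 / 34375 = 42.78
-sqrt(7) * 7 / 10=-7 * sqrt(7) / 10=-1.85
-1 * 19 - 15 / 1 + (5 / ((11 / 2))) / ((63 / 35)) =-3316 / 99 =-33.49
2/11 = 0.18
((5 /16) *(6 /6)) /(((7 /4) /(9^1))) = 45 /28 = 1.61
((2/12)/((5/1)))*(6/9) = 1/45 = 0.02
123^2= 15129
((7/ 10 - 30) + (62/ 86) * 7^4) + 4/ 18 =6586259/ 3870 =1701.88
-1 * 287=-287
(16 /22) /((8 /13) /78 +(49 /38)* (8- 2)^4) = 19266 /44270435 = 0.00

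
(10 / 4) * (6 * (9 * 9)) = 1215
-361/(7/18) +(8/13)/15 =-928.24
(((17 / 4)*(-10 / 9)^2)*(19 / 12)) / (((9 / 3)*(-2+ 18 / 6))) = 8075 / 2916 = 2.77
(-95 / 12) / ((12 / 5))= -475 / 144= -3.30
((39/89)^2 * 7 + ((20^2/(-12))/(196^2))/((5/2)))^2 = 23513485895519929/13021075211725476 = 1.81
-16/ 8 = -2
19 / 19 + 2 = 3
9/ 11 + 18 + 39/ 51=3662/ 187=19.58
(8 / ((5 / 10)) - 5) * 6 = 66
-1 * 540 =-540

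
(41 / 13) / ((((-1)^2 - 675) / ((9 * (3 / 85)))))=-1107 / 744770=-0.00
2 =2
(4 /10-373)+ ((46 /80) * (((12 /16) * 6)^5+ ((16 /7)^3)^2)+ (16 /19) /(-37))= 81559799673761 /105865276160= 770.41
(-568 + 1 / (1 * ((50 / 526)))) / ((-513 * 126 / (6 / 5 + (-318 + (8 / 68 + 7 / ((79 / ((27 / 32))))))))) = -135452984249 / 49605048000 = -2.73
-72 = -72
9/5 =1.80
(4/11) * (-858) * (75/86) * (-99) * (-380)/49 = -208900.81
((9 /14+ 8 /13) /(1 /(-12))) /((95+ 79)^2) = -229 /459186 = -0.00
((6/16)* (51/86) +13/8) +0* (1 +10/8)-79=-77.15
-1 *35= -35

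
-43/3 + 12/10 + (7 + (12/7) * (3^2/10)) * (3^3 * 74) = 1790827/105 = 17055.50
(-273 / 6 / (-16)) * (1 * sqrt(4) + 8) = 455 / 16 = 28.44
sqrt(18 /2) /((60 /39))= 39 /20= 1.95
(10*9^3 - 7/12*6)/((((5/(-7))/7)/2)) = -714077/5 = -142815.40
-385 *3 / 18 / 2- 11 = -517 / 12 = -43.08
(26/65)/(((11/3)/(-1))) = -6/55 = -0.11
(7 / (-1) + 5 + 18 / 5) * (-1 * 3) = -24 / 5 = -4.80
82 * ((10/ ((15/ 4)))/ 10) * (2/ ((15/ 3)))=656/ 75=8.75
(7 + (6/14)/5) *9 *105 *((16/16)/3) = 2232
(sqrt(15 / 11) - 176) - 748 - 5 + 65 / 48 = -44527 / 48 + sqrt(165) / 11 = -926.48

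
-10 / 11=-0.91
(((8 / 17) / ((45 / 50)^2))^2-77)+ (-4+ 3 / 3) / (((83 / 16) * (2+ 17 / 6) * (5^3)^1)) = -76.66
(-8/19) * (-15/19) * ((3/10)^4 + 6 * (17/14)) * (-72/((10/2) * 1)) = -55141236/1579375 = -34.91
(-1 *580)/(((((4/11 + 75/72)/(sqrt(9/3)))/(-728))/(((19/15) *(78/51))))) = 524446208 *sqrt(3)/901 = 1008177.00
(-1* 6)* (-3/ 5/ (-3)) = -6/ 5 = -1.20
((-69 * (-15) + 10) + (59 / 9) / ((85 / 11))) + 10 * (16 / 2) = 861274 / 765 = 1125.85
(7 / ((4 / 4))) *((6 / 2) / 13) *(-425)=-8925 / 13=-686.54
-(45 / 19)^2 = -2025 / 361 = -5.61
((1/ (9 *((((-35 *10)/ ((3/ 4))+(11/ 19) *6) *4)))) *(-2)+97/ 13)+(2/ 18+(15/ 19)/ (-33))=9747192425/ 1291216212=7.55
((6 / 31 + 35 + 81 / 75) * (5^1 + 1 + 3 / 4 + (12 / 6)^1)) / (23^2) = 49196 / 81995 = 0.60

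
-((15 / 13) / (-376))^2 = -225 / 23892544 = -0.00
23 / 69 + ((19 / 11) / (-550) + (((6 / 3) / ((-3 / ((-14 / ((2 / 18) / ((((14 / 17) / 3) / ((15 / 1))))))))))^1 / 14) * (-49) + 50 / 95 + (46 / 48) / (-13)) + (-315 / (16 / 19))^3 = -8169303119490983909 / 156081868800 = -52339859.73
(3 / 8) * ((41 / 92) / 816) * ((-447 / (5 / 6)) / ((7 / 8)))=-54981 / 437920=-0.13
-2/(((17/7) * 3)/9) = -42/17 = -2.47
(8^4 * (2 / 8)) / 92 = 256 / 23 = 11.13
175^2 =30625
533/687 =0.78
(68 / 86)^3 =39304 / 79507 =0.49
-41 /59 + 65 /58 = 1457 /3422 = 0.43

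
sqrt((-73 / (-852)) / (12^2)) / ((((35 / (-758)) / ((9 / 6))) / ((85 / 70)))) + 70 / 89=70 / 89 - 6443 * sqrt(15549) / 834960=-0.18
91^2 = 8281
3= 3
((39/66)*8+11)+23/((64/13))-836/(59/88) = -50944573/41536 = -1226.52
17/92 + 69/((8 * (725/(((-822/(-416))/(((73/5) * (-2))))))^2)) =659245963924027/3567682589286400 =0.18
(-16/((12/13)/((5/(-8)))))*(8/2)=130/3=43.33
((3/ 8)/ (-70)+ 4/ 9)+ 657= 3313493/ 5040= 657.44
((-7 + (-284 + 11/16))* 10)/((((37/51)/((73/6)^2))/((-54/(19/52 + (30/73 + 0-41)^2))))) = 1311843253830525/67581008972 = 19411.42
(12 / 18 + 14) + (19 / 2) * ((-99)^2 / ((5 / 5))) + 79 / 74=10336901 / 111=93125.23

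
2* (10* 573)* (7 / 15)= 5348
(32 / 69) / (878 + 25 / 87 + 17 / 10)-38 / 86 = -334163353 / 757167521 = -0.44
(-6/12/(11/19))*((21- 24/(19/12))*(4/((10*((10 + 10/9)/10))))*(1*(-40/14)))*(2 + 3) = 1998/77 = 25.95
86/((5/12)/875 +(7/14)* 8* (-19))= -180600/159599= -1.13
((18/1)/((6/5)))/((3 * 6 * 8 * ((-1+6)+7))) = 5/576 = 0.01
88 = 88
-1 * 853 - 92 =-945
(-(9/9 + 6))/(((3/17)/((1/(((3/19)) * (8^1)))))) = -2261/72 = -31.40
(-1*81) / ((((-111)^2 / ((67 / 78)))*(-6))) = 67 / 71188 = 0.00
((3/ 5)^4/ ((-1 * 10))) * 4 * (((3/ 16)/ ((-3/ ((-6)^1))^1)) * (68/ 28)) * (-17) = 70227/ 87500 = 0.80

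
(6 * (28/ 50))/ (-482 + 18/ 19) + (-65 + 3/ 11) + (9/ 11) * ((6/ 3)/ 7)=-283713473/ 4398625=-64.50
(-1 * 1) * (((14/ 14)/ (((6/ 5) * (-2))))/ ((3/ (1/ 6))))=5/ 216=0.02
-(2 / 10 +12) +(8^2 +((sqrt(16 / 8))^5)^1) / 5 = 3 / 5 +4 *sqrt(2) / 5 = 1.73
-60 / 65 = -12 / 13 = -0.92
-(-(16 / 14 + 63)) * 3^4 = 36369 / 7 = 5195.57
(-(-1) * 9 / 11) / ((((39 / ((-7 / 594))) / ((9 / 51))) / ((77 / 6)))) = -49 / 87516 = -0.00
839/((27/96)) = 26848/9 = 2983.11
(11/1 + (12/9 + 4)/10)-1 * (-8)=293/15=19.53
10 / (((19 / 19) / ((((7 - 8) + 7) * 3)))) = 180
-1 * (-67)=67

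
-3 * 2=-6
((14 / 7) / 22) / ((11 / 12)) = 12 / 121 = 0.10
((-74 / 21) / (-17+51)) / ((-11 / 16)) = 0.15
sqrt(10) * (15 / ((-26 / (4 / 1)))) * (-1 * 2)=60 * sqrt(10) / 13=14.60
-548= -548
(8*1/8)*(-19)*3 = -57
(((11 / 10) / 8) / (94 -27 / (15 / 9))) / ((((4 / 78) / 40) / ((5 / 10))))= 2145 / 3112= 0.69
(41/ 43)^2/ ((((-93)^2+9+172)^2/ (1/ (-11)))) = -1681/ 1585809457100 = -0.00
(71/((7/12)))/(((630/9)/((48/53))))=20448/12985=1.57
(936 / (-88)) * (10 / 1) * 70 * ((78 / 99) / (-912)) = 29575 / 4598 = 6.43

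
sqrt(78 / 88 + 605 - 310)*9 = 9*sqrt(143209) / 22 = 154.81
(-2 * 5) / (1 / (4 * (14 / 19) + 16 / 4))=-1320 / 19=-69.47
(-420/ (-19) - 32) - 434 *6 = -49664/ 19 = -2613.89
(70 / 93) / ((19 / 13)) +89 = 158173 / 1767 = 89.51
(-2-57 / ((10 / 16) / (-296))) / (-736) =-67483 / 1840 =-36.68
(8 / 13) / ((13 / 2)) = 16 / 169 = 0.09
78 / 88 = 39 / 44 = 0.89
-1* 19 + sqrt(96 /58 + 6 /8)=-19 + 3* sqrt(899) /58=-17.45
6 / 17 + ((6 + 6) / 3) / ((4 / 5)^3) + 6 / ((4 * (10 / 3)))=11717 / 1360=8.62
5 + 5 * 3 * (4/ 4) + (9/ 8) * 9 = 241/ 8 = 30.12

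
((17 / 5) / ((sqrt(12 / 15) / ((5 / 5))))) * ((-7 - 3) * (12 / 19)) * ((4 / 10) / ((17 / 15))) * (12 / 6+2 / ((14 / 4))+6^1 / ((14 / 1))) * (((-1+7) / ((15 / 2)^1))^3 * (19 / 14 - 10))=112.49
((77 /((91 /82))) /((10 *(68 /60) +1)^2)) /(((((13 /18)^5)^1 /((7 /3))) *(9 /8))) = 4.81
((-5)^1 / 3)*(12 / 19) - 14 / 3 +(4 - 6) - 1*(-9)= 73 / 57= 1.28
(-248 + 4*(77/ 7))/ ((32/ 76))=-969/ 2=-484.50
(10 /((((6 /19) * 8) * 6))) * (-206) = -9785 /72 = -135.90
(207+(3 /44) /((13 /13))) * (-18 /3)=-27333 /22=-1242.41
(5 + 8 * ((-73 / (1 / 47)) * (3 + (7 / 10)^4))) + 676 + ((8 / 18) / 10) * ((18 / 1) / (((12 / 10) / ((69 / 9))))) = -88248.15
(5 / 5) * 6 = 6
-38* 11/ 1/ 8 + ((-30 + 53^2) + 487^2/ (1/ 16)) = 15189723/ 4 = 3797430.75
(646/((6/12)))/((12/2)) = 646/3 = 215.33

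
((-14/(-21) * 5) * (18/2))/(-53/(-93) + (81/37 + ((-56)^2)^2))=0.00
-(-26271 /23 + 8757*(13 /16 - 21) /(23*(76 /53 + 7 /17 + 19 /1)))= 10443239163 /6911776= 1510.93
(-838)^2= 702244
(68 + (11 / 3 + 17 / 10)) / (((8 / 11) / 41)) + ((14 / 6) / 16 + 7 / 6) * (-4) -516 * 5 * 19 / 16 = 256091 / 240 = 1067.05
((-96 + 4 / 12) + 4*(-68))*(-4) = 4412 / 3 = 1470.67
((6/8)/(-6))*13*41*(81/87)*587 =-8447517/232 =-36411.71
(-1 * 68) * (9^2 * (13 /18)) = -3978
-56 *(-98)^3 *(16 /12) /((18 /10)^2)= 5270675200 /243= 21690021.40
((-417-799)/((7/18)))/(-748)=5472/1309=4.18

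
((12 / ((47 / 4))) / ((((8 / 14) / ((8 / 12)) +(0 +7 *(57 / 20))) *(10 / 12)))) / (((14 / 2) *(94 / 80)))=15360 / 2144939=0.01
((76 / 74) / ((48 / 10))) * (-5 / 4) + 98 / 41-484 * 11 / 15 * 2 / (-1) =259221121 / 364080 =711.99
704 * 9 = 6336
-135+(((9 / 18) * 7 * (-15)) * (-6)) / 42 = -127.50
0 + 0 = 0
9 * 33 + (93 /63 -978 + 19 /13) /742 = 29947955 /101283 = 295.69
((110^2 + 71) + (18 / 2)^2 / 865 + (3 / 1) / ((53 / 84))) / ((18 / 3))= 93033628 / 45845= 2029.31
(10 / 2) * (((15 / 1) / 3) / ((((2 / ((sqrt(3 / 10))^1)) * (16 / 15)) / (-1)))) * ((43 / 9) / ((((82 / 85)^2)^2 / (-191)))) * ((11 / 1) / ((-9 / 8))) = -117899026609375 * sqrt(30) / 9765830016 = -66124.39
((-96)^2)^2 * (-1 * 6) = -509607936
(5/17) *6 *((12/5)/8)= 9/17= 0.53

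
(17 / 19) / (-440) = -17 / 8360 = -0.00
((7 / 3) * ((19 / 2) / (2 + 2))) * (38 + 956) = 66101 / 12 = 5508.42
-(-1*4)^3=64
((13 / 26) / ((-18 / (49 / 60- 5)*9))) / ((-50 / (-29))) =7279 / 972000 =0.01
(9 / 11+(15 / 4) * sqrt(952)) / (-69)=-5 * sqrt(238) / 46-3 / 253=-1.69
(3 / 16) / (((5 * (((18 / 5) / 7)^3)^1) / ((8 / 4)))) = 8575 / 15552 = 0.55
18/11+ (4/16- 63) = -2689/44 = -61.11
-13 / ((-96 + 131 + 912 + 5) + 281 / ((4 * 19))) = -988 / 72633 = -0.01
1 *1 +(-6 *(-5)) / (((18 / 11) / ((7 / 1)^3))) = 18868 / 3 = 6289.33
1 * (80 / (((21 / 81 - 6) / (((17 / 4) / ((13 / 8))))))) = -14688 / 403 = -36.45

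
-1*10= -10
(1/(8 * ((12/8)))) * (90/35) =3/14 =0.21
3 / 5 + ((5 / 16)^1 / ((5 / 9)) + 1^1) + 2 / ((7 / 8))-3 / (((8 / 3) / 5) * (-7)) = 2941 / 560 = 5.25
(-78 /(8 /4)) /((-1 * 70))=39 /70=0.56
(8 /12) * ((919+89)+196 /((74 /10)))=76552 /111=689.66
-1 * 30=-30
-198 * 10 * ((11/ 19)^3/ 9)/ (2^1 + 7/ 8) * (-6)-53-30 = 961529/ 157757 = 6.10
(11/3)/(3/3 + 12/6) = 11/9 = 1.22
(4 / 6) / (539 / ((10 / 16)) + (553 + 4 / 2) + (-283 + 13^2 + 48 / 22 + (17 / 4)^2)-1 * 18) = 1760 / 3446901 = 0.00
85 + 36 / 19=1651 / 19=86.89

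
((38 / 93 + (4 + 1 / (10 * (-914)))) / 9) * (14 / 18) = 26231149 / 68851620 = 0.38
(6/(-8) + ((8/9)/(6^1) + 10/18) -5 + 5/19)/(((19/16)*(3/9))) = -39260/3249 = -12.08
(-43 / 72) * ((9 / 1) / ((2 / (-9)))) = 387 / 16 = 24.19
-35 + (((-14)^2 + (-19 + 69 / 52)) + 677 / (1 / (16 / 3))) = 3753.99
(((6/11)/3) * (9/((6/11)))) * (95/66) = 95/22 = 4.32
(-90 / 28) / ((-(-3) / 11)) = -165 / 14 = -11.79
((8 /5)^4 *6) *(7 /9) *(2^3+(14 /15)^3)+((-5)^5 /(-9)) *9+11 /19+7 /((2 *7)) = 816538614443 /240468750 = 3395.61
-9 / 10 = -0.90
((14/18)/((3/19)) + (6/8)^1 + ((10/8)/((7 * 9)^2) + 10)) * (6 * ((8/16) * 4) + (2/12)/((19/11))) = 12257143/64638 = 189.63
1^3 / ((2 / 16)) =8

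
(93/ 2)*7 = 651/ 2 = 325.50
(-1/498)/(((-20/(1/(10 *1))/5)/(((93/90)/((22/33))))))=31/398400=0.00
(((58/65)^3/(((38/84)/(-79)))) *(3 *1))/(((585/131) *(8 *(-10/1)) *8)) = 1766812327/13566475000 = 0.13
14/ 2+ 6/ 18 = 22/ 3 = 7.33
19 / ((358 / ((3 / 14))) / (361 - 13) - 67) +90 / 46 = 616473 / 373382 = 1.65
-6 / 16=-3 / 8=-0.38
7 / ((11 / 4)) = 28 / 11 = 2.55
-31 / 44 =-0.70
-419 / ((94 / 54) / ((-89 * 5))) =5034285 / 47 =107112.45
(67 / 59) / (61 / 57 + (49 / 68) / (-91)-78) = -3375996 / 228727601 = -0.01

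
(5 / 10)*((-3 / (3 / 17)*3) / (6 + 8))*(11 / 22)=-51 / 56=-0.91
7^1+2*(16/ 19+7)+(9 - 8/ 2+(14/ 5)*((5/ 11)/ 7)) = 27.87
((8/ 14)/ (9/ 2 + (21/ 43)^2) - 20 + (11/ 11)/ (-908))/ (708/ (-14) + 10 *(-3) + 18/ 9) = 442843057/ 1750197240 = 0.25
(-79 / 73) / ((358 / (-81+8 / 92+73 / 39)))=2800550 / 11721099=0.24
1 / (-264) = -1 / 264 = -0.00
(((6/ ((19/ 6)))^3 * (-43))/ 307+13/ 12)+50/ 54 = 240269257/ 227417004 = 1.06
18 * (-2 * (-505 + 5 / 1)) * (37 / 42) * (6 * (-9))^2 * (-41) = -13270716000 / 7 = -1895816571.43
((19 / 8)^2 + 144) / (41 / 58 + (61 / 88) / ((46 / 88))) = 6387859 / 86784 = 73.61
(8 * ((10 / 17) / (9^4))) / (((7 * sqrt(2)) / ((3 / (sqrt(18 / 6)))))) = 40 * sqrt(6) / 780759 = 0.00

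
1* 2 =2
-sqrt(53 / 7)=-sqrt(371) / 7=-2.75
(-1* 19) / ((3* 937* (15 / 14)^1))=-266 / 42165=-0.01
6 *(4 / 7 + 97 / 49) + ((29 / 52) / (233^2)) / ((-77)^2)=256189791029 / 16737733012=15.31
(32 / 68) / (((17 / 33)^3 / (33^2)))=313083144 / 83521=3748.56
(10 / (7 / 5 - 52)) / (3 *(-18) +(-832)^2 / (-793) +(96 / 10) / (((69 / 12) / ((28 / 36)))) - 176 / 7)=160125 / 770338547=0.00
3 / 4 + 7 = 31 / 4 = 7.75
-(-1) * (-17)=-17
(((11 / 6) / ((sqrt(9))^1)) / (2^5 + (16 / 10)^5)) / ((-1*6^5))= -0.00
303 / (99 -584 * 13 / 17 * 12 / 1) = -0.06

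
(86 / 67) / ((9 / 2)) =172 / 603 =0.29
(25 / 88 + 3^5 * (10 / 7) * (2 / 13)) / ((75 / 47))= 4041577 / 120120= 33.65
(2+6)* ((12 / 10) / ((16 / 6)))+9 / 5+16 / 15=97 / 15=6.47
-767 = -767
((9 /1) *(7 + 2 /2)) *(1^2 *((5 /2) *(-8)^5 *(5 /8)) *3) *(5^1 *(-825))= 45619200000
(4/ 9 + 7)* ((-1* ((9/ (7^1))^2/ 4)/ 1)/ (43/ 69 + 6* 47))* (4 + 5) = -374463/ 3822196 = -0.10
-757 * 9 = -6813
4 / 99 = 0.04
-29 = -29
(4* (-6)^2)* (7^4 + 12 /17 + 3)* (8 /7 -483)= -2836558080 /17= -166856357.65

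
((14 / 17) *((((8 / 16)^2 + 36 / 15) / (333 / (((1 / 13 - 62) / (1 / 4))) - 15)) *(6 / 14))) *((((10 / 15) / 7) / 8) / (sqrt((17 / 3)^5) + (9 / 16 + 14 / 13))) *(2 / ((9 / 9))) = 132138864 / 345500258802055 - 50748672 *sqrt(51) / 20323544635415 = -0.00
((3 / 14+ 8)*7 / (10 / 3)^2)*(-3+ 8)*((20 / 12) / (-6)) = -115 / 16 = -7.19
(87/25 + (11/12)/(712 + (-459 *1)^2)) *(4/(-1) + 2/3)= -220694567/19025370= -11.60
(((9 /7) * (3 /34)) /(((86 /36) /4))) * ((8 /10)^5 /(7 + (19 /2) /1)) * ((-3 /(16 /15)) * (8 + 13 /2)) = -5412096 /35179375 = -0.15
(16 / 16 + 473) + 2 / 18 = 4267 / 9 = 474.11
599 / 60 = 9.98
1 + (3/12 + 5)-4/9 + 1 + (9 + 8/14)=4127/252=16.38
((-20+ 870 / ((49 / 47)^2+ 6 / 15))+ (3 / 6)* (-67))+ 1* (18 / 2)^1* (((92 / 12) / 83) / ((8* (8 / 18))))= 23198458475 / 43619488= 531.84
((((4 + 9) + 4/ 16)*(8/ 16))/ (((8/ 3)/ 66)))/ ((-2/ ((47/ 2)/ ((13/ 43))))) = -10604187/ 1664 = -6372.71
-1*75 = -75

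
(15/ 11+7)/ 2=46/ 11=4.18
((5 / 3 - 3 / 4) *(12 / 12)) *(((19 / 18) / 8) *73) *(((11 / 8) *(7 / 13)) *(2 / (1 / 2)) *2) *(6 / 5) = 1174789 / 18720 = 62.76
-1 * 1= -1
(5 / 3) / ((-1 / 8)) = -40 / 3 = -13.33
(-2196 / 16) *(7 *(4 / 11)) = -3843 / 11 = -349.36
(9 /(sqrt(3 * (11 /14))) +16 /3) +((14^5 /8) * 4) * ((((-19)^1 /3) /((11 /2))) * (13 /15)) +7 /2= -265676311 /990 +3 * sqrt(462) /11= -268354.05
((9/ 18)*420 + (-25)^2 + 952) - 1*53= 1734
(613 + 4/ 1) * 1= 617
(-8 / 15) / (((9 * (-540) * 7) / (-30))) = -4 / 8505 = -0.00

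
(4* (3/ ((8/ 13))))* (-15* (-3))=1755/ 2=877.50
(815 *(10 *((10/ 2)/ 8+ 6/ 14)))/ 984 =240425/ 27552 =8.73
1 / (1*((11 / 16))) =16 / 11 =1.45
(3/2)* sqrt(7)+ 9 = 3* sqrt(7)/2+ 9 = 12.97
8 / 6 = 4 / 3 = 1.33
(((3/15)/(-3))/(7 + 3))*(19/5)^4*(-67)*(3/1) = 8731507/31250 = 279.41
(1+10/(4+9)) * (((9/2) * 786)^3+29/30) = 30531930856237/390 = 78287002195.48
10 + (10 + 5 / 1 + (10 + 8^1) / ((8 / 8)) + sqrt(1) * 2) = 45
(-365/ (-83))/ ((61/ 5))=1825/ 5063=0.36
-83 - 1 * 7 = -90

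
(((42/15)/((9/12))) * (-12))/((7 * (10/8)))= -128/25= -5.12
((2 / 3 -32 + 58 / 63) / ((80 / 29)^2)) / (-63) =402839 / 6350400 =0.06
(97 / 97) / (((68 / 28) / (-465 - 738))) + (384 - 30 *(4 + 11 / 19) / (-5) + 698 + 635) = 403466 / 323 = 1249.12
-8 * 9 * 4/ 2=-144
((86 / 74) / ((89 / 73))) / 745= 3139 / 2453285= 0.00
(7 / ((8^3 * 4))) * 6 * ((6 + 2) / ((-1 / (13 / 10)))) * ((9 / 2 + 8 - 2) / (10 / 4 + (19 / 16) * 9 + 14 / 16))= -0.16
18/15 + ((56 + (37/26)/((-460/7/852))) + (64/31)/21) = 38.85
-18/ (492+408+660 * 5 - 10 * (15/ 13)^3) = -6591/ 1532275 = -0.00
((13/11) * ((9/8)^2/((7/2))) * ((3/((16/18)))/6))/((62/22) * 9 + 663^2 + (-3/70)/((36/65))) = 28431/51991695424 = 0.00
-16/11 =-1.45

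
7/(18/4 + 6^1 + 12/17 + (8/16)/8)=1904/3065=0.62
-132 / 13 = -10.15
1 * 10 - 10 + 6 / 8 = 3 / 4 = 0.75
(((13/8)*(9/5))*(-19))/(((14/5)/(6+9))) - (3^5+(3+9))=-61905/112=-552.72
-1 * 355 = -355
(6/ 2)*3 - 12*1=-3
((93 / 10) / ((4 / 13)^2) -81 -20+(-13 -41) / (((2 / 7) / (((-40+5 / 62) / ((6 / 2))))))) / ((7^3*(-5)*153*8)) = -12460267 / 10411833600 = -0.00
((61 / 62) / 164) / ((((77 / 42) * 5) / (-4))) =-183 / 69905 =-0.00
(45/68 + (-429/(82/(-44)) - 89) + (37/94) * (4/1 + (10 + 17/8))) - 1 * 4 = 75583641/524144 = 144.20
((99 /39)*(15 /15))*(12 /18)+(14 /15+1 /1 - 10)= -1243 /195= -6.37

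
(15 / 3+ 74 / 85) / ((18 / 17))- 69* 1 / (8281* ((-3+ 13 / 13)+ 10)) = 16525771 / 2981160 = 5.54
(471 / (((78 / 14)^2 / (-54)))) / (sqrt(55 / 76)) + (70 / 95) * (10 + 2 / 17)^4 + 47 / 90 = 1102843034813 / 142820910 - 276948 * sqrt(1045) / 9295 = 6758.68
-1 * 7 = -7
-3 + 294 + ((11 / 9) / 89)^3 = 149551420022 / 513922401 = 291.00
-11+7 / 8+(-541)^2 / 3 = 2341205 / 24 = 97550.21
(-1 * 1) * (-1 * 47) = 47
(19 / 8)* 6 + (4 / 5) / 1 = 15.05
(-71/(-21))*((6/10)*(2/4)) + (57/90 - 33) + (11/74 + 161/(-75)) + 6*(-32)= -225.35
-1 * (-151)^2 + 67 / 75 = -1710008 / 75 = -22800.11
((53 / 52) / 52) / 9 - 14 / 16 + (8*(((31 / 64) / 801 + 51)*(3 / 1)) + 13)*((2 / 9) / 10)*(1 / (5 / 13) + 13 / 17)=253011957209 / 2761527600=91.62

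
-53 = -53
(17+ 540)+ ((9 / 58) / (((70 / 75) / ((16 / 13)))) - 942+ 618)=233.20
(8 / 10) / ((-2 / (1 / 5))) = -2 / 25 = -0.08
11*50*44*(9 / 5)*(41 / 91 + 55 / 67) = 337677120 / 6097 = 55384.14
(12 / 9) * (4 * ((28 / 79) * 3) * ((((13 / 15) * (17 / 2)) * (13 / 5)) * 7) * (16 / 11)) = 1105.91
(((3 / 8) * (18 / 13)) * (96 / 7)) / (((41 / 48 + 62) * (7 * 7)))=31104 / 13452803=0.00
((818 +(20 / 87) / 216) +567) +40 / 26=84681515 / 61074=1386.54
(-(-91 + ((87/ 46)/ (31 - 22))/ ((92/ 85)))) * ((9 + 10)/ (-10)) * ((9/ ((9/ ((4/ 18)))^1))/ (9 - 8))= -21904549/ 571320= -38.34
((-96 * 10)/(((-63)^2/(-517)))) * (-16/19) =-2647040/25137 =-105.30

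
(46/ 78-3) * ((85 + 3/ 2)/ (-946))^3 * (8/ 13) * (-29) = -0.03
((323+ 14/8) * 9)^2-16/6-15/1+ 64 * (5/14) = 2870270845/336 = 8542472.75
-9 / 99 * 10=-10 / 11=-0.91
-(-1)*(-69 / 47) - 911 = -42886 / 47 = -912.47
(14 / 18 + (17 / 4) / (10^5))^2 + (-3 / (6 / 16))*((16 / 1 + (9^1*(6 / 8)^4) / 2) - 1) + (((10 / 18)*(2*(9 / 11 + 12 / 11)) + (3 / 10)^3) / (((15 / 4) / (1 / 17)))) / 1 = -130.75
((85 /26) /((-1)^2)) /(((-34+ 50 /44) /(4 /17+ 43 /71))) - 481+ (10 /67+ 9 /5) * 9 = -103626867257 /223555215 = -463.54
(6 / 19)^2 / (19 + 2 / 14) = 126 / 24187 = 0.01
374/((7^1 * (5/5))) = 374/7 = 53.43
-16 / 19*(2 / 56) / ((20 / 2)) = -2 / 665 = -0.00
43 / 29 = 1.48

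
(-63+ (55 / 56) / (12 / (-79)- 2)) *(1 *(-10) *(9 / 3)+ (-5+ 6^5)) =-935275361 / 1904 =-491216.05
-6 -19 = -25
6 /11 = 0.55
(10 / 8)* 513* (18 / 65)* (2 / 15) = 23.68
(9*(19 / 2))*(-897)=-153387 / 2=-76693.50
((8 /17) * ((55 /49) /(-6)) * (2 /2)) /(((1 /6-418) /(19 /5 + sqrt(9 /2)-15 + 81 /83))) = -373384 /173331473 + 660 * sqrt(2) /2088331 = -0.00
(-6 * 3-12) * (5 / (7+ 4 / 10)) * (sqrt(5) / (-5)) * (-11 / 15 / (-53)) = 110 * sqrt(5) / 1961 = 0.13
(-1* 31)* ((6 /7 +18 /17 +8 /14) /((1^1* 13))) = -9176 /1547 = -5.93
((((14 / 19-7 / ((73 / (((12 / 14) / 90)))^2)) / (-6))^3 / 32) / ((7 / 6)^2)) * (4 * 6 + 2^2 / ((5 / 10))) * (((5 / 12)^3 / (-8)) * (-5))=-0.00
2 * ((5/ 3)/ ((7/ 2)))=20/ 21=0.95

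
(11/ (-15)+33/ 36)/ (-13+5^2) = 11/ 720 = 0.02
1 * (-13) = -13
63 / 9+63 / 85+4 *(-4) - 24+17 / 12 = -31459 / 1020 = -30.84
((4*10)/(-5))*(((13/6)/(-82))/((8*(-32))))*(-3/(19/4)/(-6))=-13/149568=-0.00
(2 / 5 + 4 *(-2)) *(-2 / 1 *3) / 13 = 228 / 65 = 3.51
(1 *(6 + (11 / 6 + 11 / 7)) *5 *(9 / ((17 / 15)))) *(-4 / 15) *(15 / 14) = -88875 / 833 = -106.69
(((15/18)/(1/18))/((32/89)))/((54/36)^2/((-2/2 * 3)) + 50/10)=1335/136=9.82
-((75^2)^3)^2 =-31676352024078369140625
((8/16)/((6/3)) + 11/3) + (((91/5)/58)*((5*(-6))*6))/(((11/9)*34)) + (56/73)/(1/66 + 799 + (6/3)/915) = 195485634201703/76408854402012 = 2.56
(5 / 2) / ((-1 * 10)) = -1 / 4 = -0.25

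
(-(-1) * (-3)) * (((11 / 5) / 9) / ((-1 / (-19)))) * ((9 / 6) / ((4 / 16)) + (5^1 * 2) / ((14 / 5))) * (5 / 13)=-14003 / 273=-51.29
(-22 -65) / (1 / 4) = -348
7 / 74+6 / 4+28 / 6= 695 / 111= 6.26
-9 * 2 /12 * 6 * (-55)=495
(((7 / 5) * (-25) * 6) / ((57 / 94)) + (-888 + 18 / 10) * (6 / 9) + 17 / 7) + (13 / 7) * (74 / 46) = -14250346 / 15295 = -931.70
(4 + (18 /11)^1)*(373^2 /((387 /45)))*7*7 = 2113369510 /473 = 4468011.65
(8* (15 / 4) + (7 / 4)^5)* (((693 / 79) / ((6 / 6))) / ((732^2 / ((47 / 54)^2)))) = 8084010011 / 14044109930496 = 0.00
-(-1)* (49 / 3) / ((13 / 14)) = 686 / 39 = 17.59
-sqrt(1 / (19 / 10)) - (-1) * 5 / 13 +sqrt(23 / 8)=1.35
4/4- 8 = -7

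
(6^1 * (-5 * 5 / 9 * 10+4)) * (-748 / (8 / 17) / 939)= 680306 / 2817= 241.50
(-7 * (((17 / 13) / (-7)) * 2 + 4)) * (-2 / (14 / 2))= 660 / 91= 7.25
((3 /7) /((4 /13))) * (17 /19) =663 /532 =1.25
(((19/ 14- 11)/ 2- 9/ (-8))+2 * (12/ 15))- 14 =-4507/ 280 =-16.10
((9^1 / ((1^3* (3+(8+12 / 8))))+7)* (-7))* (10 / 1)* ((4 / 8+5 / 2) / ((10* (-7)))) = 579 / 25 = 23.16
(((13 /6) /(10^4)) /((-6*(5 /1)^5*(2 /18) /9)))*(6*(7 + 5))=-1053 /15625000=-0.00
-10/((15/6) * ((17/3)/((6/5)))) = -72/85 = -0.85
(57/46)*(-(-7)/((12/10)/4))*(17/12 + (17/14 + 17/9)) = 108205/828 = 130.68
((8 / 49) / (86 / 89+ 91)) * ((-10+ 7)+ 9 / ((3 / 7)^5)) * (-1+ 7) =23817824 / 3609585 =6.60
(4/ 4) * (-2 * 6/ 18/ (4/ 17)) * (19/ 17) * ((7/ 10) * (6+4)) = -22.17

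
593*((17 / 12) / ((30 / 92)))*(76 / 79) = 8810794 / 3555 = 2478.42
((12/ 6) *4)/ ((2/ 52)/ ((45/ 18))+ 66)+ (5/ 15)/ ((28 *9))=56773/ 463428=0.12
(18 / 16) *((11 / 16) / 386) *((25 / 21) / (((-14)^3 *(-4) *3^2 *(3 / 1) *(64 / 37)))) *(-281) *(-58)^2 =-2404566175 / 546640625664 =-0.00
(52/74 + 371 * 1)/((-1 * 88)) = -13753/3256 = -4.22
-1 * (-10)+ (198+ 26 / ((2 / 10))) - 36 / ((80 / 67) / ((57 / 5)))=-571 / 100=-5.71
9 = 9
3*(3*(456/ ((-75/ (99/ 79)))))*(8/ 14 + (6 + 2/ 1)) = -1625184/ 2765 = -587.77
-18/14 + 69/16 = 339/112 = 3.03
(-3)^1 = -3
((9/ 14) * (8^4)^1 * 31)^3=186553098502668288/ 343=543886584555884.22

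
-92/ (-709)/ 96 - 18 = -306265/ 17016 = -18.00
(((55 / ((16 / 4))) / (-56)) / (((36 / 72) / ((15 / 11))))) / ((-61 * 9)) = 25 / 20496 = 0.00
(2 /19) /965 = 2 /18335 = 0.00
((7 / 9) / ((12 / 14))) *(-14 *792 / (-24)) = 3773 / 9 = 419.22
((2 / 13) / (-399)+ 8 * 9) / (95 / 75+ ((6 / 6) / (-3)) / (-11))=10270205 / 185003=55.51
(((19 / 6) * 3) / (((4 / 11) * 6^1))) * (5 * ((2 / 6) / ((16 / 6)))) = 1045 / 384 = 2.72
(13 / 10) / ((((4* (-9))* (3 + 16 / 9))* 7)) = -13 / 12040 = -0.00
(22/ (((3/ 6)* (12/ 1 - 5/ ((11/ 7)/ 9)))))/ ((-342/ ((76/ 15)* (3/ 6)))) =484/ 24705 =0.02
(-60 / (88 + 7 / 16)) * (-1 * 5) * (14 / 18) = 2240 / 849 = 2.64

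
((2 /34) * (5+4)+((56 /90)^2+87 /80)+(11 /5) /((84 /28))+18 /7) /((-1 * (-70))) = 20468741 /269892000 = 0.08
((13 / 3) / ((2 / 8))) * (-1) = -52 / 3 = -17.33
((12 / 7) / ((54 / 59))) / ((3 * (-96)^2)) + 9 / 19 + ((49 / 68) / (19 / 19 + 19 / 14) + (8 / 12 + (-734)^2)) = 1667104284432347 / 3094350336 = 538757.45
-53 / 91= -0.58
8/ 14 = 4/ 7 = 0.57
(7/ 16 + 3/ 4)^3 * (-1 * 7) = -48013/ 4096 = -11.72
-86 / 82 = -43 / 41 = -1.05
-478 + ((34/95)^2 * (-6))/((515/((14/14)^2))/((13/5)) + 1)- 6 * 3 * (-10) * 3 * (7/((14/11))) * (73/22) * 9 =515114478433/5839175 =88217.00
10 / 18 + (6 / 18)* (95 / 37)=470 / 333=1.41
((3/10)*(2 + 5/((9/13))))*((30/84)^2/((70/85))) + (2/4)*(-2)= -9409/16464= -0.57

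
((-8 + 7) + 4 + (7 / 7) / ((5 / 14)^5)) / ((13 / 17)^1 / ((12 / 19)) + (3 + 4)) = 111628596 / 5234375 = 21.33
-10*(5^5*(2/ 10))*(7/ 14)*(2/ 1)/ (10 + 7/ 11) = -68750/ 117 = -587.61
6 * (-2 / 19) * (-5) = 60 / 19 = 3.16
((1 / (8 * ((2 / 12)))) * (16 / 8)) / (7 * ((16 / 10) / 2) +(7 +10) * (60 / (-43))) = -645 / 7792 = -0.08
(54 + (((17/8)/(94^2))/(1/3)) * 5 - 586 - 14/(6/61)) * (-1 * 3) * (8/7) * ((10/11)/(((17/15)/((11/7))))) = 630887025/216482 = 2914.27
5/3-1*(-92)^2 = -25387/3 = -8462.33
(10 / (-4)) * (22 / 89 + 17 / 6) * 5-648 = -733189 / 1068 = -686.51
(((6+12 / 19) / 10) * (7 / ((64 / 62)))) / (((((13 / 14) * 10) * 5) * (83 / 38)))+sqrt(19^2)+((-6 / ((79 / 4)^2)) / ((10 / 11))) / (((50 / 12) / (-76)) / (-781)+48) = 4384513168335723481 / 230230773179134000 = 19.04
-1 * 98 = -98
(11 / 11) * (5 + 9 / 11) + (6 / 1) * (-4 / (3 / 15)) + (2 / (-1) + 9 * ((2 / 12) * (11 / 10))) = -25197 / 220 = -114.53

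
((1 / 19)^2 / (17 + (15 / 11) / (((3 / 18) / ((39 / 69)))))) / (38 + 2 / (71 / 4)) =1633 / 485857626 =0.00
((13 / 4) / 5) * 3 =39 / 20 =1.95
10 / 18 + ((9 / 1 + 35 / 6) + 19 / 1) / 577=6379 / 10386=0.61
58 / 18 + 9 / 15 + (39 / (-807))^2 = 12453697 / 3256245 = 3.82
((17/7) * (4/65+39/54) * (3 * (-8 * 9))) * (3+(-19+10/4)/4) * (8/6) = 40086/65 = 616.71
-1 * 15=-15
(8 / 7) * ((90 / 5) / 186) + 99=21507 / 217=99.11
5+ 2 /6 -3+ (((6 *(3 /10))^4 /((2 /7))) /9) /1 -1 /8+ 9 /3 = 139361 /15000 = 9.29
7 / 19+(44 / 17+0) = 955 / 323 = 2.96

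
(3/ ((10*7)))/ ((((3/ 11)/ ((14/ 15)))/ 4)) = 44/ 75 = 0.59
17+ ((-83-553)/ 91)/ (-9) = 4853/ 273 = 17.78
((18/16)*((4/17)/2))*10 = 1.32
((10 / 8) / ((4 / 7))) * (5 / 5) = 35 / 16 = 2.19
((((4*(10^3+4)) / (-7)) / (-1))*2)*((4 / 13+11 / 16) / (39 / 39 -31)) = -17319 / 455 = -38.06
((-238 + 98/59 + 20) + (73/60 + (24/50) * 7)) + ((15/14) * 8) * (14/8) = -3482693/17700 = -196.76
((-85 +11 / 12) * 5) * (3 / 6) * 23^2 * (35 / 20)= -18681635 / 96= -194600.36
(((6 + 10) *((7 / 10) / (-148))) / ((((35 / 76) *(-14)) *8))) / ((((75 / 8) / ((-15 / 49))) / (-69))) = 5244 / 1586375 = 0.00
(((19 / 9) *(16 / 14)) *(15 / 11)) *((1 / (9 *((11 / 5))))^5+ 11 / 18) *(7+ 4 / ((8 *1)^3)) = 330157506466255 / 23432394829536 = 14.09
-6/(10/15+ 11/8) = -144/49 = -2.94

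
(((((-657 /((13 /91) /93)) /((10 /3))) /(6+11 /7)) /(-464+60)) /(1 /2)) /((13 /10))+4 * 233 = 138695743 /139178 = 996.53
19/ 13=1.46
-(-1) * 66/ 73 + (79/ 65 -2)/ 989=4239087/ 4692805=0.90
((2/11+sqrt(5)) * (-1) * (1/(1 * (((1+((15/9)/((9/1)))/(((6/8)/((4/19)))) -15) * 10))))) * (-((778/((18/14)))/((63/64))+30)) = -496109 * sqrt(5)/107330 -496109/590315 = -11.18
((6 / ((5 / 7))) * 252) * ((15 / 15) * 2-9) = -74088 / 5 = -14817.60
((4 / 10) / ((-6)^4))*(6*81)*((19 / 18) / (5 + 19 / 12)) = 19 / 790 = 0.02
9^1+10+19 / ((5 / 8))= 247 / 5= 49.40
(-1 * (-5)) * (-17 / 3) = -85 / 3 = -28.33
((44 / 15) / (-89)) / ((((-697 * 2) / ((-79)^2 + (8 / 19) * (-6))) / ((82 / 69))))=5215364 / 29753145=0.18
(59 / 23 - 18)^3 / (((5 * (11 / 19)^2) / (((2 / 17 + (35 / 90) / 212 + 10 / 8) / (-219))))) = 3931088625175 / 286515037512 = 13.72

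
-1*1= -1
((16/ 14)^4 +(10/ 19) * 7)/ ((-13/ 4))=-983576/ 593047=-1.66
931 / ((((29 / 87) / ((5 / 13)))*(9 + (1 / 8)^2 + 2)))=59584 / 611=97.52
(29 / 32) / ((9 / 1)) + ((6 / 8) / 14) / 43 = 8837 / 86688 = 0.10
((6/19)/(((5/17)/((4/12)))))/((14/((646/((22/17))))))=4913/385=12.76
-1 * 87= -87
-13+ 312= 299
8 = 8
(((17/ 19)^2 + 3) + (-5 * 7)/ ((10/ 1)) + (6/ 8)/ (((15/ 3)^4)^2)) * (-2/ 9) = -169532333/ 2538281250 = -0.07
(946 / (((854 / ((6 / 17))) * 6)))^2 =223729 / 52693081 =0.00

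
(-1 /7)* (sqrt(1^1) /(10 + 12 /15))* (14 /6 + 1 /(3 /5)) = -10 /189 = -0.05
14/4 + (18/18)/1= 9/2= 4.50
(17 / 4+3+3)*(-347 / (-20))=177.84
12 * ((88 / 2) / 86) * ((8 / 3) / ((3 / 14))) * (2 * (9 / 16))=3696 / 43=85.95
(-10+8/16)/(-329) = 19/658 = 0.03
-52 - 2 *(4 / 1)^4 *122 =-62516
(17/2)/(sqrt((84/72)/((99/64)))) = 51 * sqrt(462)/112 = 9.79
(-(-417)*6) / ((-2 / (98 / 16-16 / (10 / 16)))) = 974529 / 40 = 24363.22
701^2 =491401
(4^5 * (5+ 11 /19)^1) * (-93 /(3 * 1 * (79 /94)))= -210724.33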